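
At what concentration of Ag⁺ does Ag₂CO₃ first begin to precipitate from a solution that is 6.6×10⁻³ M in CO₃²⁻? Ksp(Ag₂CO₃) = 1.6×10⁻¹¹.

Each salt precipitates once Q = Ksp for that salt.
Ag₂CO₃(s) ⇌ 2 Ag⁺(aq) + CO₃²⁻(aq)
Ksp = [Ag⁺]^2[CO₃²⁻] = [Ag⁺]^2(6.6×10⁻³)
[Ag⁺]^2 = 1.6×10⁻¹¹ / (6.6×10⁻³) = 2.4×10⁻⁹
[Ag⁺] = 4.9×10⁻⁵ M

4.9×10⁻⁵ M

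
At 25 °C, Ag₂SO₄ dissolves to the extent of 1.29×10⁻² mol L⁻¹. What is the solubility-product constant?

Ksp = 8.59×10⁻⁶

Ag₂SO₄(s) ⇌ 2 Ag⁺(aq) + SO₄²⁻(aq)
If s mol/L of Ag₂SO₄ dissolves, [Ag⁺] = 2s and [SO₄²⁻] = s.
Ksp = [Ag⁺]^2[SO₄²⁻] = (2s)^2 · s = 4s^3
Ksp = 4 × (1.29×10⁻²)^3 = 8.59×10⁻⁶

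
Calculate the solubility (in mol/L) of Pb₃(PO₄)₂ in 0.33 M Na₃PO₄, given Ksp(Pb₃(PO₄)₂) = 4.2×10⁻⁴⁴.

Pb₃(PO₄)₂(s) ⇌ 3 Pb²⁺(aq) + 2 PO₄³⁻(aq)
PO₄³⁻ is already present at 0.33 M. If s mol/L of Pb₃(PO₄)₂ dissolves, [Pb²⁺] = 3s while [PO₄³⁻] ≈ 0.33 M.
Ksp = [Pb²⁺]^3[PO₄³⁻]^2 = (3s)^3(0.33)^2
(3s)^3 = 4.2×10⁻⁴⁴ / (0.33)^2 = 3.9×10⁻⁴³
s = 2.4×10⁻¹⁵ M

2.4×10⁻¹⁵ M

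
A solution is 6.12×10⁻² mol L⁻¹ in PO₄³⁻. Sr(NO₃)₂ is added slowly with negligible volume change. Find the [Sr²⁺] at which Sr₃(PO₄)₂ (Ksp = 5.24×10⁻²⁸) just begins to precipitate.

5.19×10⁻⁹ M

Precipitation begins when Q = Ksp.
Sr₃(PO₄)₂(s) ⇌ 3 Sr²⁺(aq) + 2 PO₄³⁻(aq)
Ksp = [Sr²⁺]^3[PO₄³⁻]^2 = [Sr²⁺]^3(6.12×10⁻²)^2
[Sr²⁺]^3 = 5.24×10⁻²⁸ / (6.12×10⁻²)^2 = 1.40×10⁻²⁵
[Sr²⁺] = 5.19×10⁻⁹ mol L⁻¹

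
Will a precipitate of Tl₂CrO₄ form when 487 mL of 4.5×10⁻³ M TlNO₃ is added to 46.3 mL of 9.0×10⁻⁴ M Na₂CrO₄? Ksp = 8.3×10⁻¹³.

Yes

Total volume after mixing = 487 + 46.3 = 533.3 mL.
[Tl⁺] = (4.5×10⁻³)(487)/533.3 = 4.1×10⁻³ M
[CrO₄²⁻] = (9.0×10⁻⁴)(46.3)/533.3 = 7.8×10⁻⁵ M
Q = [Tl⁺]^2[CrO₄²⁻] = 1.3×10⁻⁹
Since Q (1.3×10⁻⁹) exceeds Ksp (8.3×10⁻¹³), Tl₂CrO₄ will precipitate.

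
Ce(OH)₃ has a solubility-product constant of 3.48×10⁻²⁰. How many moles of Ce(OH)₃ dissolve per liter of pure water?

5.99×10⁻⁶ M

Ce(OH)₃(s) ⇌ Ce³⁺(aq) + 3 OH⁻(aq)
Call the molar solubility s, so that [Ce³⁺] = s and [OH⁻] = 3s.
Ksp = [Ce³⁺][OH⁻]^3 = s · (3s)^3 = 27s^4
27s^4 = 3.48×10⁻²⁰  ⇒  s^4 = 1.29×10⁻²¹
s = 5.99×10⁻⁶ mol/L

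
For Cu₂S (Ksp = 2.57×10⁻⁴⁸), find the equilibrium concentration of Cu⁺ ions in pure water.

Cu₂S(s) ⇌ 2 Cu⁺(aq) + S²⁻(aq)
Call the molar solubility s, so that [Cu⁺] = 2s and [S²⁻] = s.
Ksp = [Cu⁺]^2[S²⁻] = (2s)^2 · s = 4s^3 = 2.57×10⁻⁴⁸
s = 8.63×10⁻¹⁷ mol L⁻¹
[Cu⁺] = 2s = 1.73×10⁻¹⁶ mol L⁻¹

1.73×10⁻¹⁶ M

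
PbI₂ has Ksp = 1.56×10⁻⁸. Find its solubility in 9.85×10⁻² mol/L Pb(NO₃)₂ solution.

1.99×10⁻⁴ M

PbI₂(s) ⇌ Pb²⁺(aq) + 2 I⁻(aq)
Let s be the solubility of PbI₂ here. The common ion gives [Pb²⁺] ≈ 9.85×10⁻² mol/L, and [I⁻] = 2s.
Ksp = [Pb²⁺][I⁻]^2 = (9.85×10⁻²)(2s)^2
(2s)^2 = 1.56×10⁻⁸ / (9.85×10⁻²) = 1.58×10⁻⁷
s = 1.99×10⁻⁴ mol/L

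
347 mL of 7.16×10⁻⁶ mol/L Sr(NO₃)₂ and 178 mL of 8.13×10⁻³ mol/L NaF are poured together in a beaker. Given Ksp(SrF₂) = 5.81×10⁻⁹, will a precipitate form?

The combined volume is 525 mL.
[Sr²⁺] = (7.16×10⁻⁶)(347)/525 = 4.73×10⁻⁶ mol/L
[F⁻] = (8.13×10⁻³)(178)/525 = 2.76×10⁻³ mol/L
Q = [Sr²⁺][F⁻]^2 = 3.60×10⁻¹¹
Since Q (3.60×10⁻¹¹) is less than Ksp (5.81×10⁻⁹), no SrF₂ precipitates.

No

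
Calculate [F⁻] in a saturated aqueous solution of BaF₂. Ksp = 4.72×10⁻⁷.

9.81×10⁻³ M

BaF₂(s) ⇌ Ba²⁺(aq) + 2 F⁻(aq)
For each mole of BaF₂ that dissolves per liter, [Ba²⁺] = s and [F⁻] = 2s; let s denote this solubility.
Ksp = [Ba²⁺][F⁻]^2 = s · (2s)^2 = 4s^3 = 4.72×10⁻⁷
s = 4.90×10⁻³ mol L⁻¹
[F⁻] = 2s = 9.81×10⁻³ mol L⁻¹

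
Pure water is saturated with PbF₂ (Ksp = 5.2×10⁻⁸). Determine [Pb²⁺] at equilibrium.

2.4×10⁻³ M

PbF₂(s) ⇌ Pb²⁺(aq) + 2 F⁻(aq)
Call the molar solubility s, so that [Pb²⁺] = s and [F⁻] = 2s.
Ksp = [Pb²⁺][F⁻]^2 = s · (2s)^2 = 4s^3 = 5.2×10⁻⁸
s = 2.4×10⁻³ M
[Pb²⁺] = s = 2.4×10⁻³ M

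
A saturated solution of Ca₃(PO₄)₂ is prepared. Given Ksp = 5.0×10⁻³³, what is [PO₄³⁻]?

Ca₃(PO₄)₂(s) ⇌ 3 Ca²⁺(aq) + 2 PO₄³⁻(aq)
With molar solubility s: [Ca²⁺] = 3s, [PO₄³⁻] = 2s.
Ksp = [Ca²⁺]^3[PO₄³⁻]^2 = (3s)^3 · (2s)^2 = 108s^5 = 5.0×10⁻³³
s = 1.4×10⁻⁷ M
[PO₄³⁻] = 2s = 2.7×10⁻⁷ M

2.7×10⁻⁷ M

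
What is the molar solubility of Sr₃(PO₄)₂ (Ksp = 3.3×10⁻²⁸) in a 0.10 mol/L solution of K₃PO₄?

1.1×10⁻⁹ M

Sr₃(PO₄)₂(s) ⇌ 3 Sr²⁺(aq) + 2 PO₄³⁻(aq)
The solution already contains PO₄³⁻ at 0.10 mol/L. Let s be the molar solubility of Sr₃(PO₄)₂.
[PO₄³⁻] ≈ 0.10 mol/L (common ion dominates); [Sr²⁺] = 3s.
Ksp = [Sr²⁺]^3[PO₄³⁻]^2 = (3s)^3(0.10)^2
(3s)^3 = 3.3×10⁻²⁸ / (0.10)^2 = 3.3×10⁻²⁶
s = 1.1×10⁻⁹ mol/L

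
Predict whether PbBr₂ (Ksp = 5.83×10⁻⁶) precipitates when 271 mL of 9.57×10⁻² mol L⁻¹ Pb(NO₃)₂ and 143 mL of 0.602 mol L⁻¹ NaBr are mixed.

Yes

Total volume after mixing = 271 + 143 = 414 mL.
[Pb²⁺] = (9.57×10⁻²)(271)/414 = 6.26×10⁻² mol L⁻¹
[Br⁻] = (0.602)(143)/414 = 0.208 mol L⁻¹
Q = [Pb²⁺][Br⁻]^2 = 2.71×10⁻³
Since Q (2.71×10⁻³) exceeds Ksp (5.83×10⁻⁶), PbBr₂ will precipitate.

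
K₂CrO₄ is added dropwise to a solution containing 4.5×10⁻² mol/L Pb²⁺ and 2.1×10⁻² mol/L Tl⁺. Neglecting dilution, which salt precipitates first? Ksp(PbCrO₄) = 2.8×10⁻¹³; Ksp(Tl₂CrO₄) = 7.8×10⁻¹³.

PbCrO₄

A salt starts to precipitate once the ion product Q reaches its Ksp.
For PbCrO₄: [CrO₄²⁻] = (Ksp/[Pb²⁺]) = 6.2×10⁻¹² mol/L
For Tl₂CrO₄: [CrO₄²⁻] = (Ksp/[Tl⁺]^2) = 1.8×10⁻⁹ mol/L
Since PbCrO₄ needs less CrO₄²⁻ to reach saturation, it precipitates first.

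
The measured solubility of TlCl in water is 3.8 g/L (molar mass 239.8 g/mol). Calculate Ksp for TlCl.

Ksp = 2.5×10⁻⁴

s = (3.8 g L⁻¹)/(239.8 g mol⁻¹) = 1.585×10⁻² M
TlCl(s) ⇌ Tl⁺(aq) + Cl⁻(aq)
For each mole of TlCl that dissolves per liter, [Tl⁺] = s and [Cl⁻] = s; let s denote this solubility.
Ksp = [Tl⁺][Cl⁻] = s · s = s^2
Ksp = (1.585×10⁻²)^2 = 2.5×10⁻⁴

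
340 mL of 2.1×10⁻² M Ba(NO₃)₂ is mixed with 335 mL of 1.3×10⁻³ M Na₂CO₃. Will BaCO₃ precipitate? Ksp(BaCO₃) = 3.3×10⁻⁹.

The combined volume is 675 mL.
[Ba²⁺] = (2.1×10⁻²)(340)/675 = 1.1×10⁻² M
[CO₃²⁻] = (1.3×10⁻³)(335)/675 = 6.5×10⁻⁴ M
Q = [Ba²⁺][CO₃²⁻] = 6.8×10⁻⁶
Because Q > Ksp (6.8×10⁻⁶ vs 3.3×10⁻⁹), a precipitate of BaCO₃ forms.

Yes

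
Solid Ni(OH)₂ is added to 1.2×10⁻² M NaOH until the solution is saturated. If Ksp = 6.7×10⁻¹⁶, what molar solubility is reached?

4.7×10⁻¹² M

Ni(OH)₂(s) ⇌ Ni²⁺(aq) + 2 OH⁻(aq)
The solution already contains OH⁻ at 1.2×10⁻² M. Let s be the molar solubility of Ni(OH)₂.
[OH⁻] ≈ 1.2×10⁻² M (common ion dominates); [Ni²⁺] = s.
Ksp = [Ni²⁺][OH⁻]^2 = s(1.2×10⁻²)^2
s = 6.7×10⁻¹⁶ / (1.2×10⁻²)^2 = 4.7×10⁻¹²
s = 4.7×10⁻¹² M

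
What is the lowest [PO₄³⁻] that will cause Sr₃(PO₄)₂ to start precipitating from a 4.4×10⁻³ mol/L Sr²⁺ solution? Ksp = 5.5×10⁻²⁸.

Precipitation begins when Q = Ksp.
Sr₃(PO₄)₂(s) ⇌ 3 Sr²⁺(aq) + 2 PO₄³⁻(aq)
Ksp = [Sr²⁺]^3[PO₄³⁻]^2 = [PO₄³⁻]^2(4.4×10⁻³)^3
[PO₄³⁻]^2 = 5.5×10⁻²⁸ / (4.4×10⁻³)^3 = 6.5×10⁻²¹
[PO₄³⁻] = 8.0×10⁻¹¹ mol/L

8.0×10⁻¹¹ M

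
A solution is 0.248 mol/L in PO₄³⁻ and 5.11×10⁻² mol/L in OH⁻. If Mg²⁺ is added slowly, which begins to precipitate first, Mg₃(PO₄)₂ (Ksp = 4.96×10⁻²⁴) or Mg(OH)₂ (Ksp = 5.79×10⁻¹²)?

Each salt precipitates once Q = Ksp for that salt.
For Mg₃(PO₄)₂: [Mg²⁺] = (Ksp/[PO₄³⁻]^2)^(1/3) = 4.32×10⁻⁸ mol/L
For Mg(OH)₂: [Mg²⁺] = (Ksp/[OH⁻]^2) = 2.22×10⁻⁹ mol/L
Mg(OH)₂ requires the lower [Mg²⁺], so it precipitates first.

Mg(OH)₂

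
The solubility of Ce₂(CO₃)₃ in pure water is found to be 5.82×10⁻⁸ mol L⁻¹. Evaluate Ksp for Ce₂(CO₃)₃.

Ksp = 7.21×10⁻³⁵

Ce₂(CO₃)₃(s) ⇌ 2 Ce³⁺(aq) + 3 CO₃²⁻(aq)
Let s be the molar solubility. Then [Ce³⁺] = 2s and [CO₃²⁻] = 3s.
Ksp = [Ce³⁺]^2[CO₃²⁻]^3 = (2s)^2 · (3s)^3 = 108s^5
Ksp = 108 × (5.82×10⁻⁸)^5 = 7.21×10⁻³⁵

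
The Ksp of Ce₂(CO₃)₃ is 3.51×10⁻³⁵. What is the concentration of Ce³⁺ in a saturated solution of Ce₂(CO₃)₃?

Ce₂(CO₃)₃(s) ⇌ 2 Ce³⁺(aq) + 3 CO₃²⁻(aq)
If s mol/L of Ce₂(CO₃)₃ dissolves, [Ce³⁺] = 2s and [CO₃²⁻] = 3s.
Ksp = [Ce³⁺]^2[CO₃²⁻]^3 = (2s)^2 · (3s)^3 = 108s^5 = 3.51×10⁻³⁵
s = 5.04×10⁻⁸ M
[Ce³⁺] = 2s = 1.01×10⁻⁷ M

1.01×10⁻⁷ M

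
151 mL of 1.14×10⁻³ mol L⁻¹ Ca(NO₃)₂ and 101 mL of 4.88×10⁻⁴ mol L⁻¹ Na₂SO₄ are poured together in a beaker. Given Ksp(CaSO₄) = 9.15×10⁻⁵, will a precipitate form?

No

Total volume after mixing = 151 + 101 = 252 mL.
[Ca²⁺] = (1.14×10⁻³)(151)/252 = 6.83×10⁻⁴ mol L⁻¹
[SO₄²⁻] = (4.88×10⁻⁴)(101)/252 = 1.96×10⁻⁴ mol L⁻¹
Q = [Ca²⁺][SO₄²⁻] = 1.34×10⁻⁷
Q = 1.34×10⁻⁷ < Ksp = 9.15×10⁻⁵, so the solution is unsaturated and no precipitate forms.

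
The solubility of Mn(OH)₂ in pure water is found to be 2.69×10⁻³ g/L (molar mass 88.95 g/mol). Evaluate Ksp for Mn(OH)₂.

Ksp = 1.11×10⁻¹³

s = (2.69×10⁻³ g L⁻¹)/(88.95 g mol⁻¹) = 3.0242×10⁻⁵ M
Mn(OH)₂(s) ⇌ Mn²⁺(aq) + 2 OH⁻(aq)
If s mol/L of Mn(OH)₂ dissolves, [Mn²⁺] = s and [OH⁻] = 2s.
Ksp = [Mn²⁺][OH⁻]^2 = s · (2s)^2 = 4s^3
Ksp = 4 × (3.0242×10⁻⁵)^3 = 1.11×10⁻¹³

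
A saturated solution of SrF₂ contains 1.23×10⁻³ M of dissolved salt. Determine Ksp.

SrF₂(s) ⇌ Sr²⁺(aq) + 2 F⁻(aq)
For each mole of SrF₂ that dissolves per liter, [Sr²⁺] = s and [F⁻] = 2s; let s denote this solubility.
Ksp = [Sr²⁺][F⁻]^2 = s · (2s)^2 = 4s^3
Ksp = 4 × (1.23×10⁻³)^3 = 7.44×10⁻⁹

Ksp = 7.44×10⁻⁹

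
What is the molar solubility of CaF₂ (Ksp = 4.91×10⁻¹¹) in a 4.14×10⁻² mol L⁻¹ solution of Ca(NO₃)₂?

1.72×10⁻⁵ M

CaF₂(s) ⇌ Ca²⁺(aq) + 2 F⁻(aq)
Let s be the solubility of CaF₂ here. The common ion gives [Ca²⁺] ≈ 4.14×10⁻² mol L⁻¹, and [F⁻] = 2s.
Ksp = [Ca²⁺][F⁻]^2 = (4.14×10⁻²)(2s)^2
(2s)^2 = 4.91×10⁻¹¹ / (4.14×10⁻²) = 1.19×10⁻⁹
s = 1.72×10⁻⁵ mol L⁻¹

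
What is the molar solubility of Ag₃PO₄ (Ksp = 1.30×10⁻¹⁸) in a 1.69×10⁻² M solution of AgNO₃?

Ag₃PO₄(s) ⇌ 3 Ag⁺(aq) + PO₄³⁻(aq)
The solution already contains Ag⁺ at 1.69×10⁻² M. Let s be the molar solubility of Ag₃PO₄.
[Ag⁺] ≈ 1.69×10⁻² M (common ion dominates); [PO₄³⁻] = s.
Ksp = [Ag⁺]^3[PO₄³⁻] = (1.69×10⁻²)^3s
s = 1.30×10⁻¹⁸ / (1.69×10⁻²)^3 = 2.69×10⁻¹³
s = 2.69×10⁻¹³ M

2.69×10⁻¹³ M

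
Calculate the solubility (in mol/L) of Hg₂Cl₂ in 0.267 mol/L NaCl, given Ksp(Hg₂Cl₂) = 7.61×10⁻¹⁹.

1.07×10⁻¹⁷ M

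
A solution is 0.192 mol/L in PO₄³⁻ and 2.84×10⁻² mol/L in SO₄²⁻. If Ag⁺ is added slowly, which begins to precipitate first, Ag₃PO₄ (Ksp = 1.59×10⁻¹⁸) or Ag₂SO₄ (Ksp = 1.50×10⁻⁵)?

Ag₃PO₄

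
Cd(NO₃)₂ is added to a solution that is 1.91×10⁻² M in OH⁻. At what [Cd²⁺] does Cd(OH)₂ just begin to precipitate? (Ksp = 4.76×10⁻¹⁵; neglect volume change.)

1.30×10⁻¹¹ M

The threshold for precipitation is Q = Ksp.
Cd(OH)₂(s) ⇌ Cd²⁺(aq) + 2 OH⁻(aq)
Ksp = [Cd²⁺][OH⁻]^2 = [Cd²⁺](1.91×10⁻²)^2
[Cd²⁺] = 4.76×10⁻¹⁵ / (1.91×10⁻²)^2 = 1.30×10⁻¹¹
[Cd²⁺] = 1.30×10⁻¹¹ M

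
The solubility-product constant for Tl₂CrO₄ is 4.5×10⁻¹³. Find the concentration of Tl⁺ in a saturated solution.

9.7×10⁻⁵ M

Tl₂CrO₄(s) ⇌ 2 Tl⁺(aq) + CrO₄²⁻(aq)
With molar solubility s: [Tl⁺] = 2s, [CrO₄²⁻] = s.
Ksp = [Tl⁺]^2[CrO₄²⁻] = (2s)^2 · s = 4s^3 = 4.5×10⁻¹³
s = 4.8×10⁻⁵ mol/L
[Tl⁺] = 2s = 9.7×10⁻⁵ mol/L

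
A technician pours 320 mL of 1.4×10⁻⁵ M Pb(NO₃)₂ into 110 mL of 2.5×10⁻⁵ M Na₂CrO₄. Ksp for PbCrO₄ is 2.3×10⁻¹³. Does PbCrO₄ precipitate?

Yes

After mixing, V = 320 mL + 110 mL = 430 mL.
[Pb²⁺] = (1.4×10⁻⁵)(320)/430 = 1.0×10⁻⁵ M
[CrO₄²⁻] = (2.5×10⁻⁵)(110)/430 = 6.4×10⁻⁶ M
Q = [Pb²⁺][CrO₄²⁻] = 6.7×10⁻¹¹
Because Q > Ksp (6.7×10⁻¹¹ vs 2.3×10⁻¹³), a precipitate of PbCrO₄ forms.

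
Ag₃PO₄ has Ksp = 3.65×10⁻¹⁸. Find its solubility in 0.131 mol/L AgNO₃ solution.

Ag₃PO₄(s) ⇌ 3 Ag⁺(aq) + PO₄³⁻(aq)
With Ag⁺ already at 0.131 mol/L and s small, take [Ag⁺] ≈ 0.131 mol/L and [PO₄³⁻] = s.
Ksp = [Ag⁺]^3[PO₄³⁻] = (0.131)^3s
s = 3.65×10⁻¹⁸ / (0.131)^3 = 1.62×10⁻¹⁵
s = 1.62×10⁻¹⁵ mol/L

1.62×10⁻¹⁵ M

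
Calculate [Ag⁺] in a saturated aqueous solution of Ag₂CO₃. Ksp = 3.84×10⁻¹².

1.97×10⁻⁴ M

Ag₂CO₃(s) ⇌ 2 Ag⁺(aq) + CO₃²⁻(aq)
If s mol/L of Ag₂CO₃ dissolves, [Ag⁺] = 2s and [CO₃²⁻] = s.
Ksp = [Ag⁺]^2[CO₃²⁻] = (2s)^2 · s = 4s^3 = 3.84×10⁻¹²
s = 9.86×10⁻⁵ M
[Ag⁺] = 2s = 1.97×10⁻⁴ M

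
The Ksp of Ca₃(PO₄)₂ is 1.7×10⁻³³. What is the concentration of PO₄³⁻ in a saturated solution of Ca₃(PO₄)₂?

2.2×10⁻⁷ M

Ca₃(PO₄)₂(s) ⇌ 3 Ca²⁺(aq) + 2 PO₄³⁻(aq)
If s mol/L of Ca₃(PO₄)₂ dissolves, [Ca²⁺] = 3s and [PO₄³⁻] = 2s.
Ksp = [Ca²⁺]^3[PO₄³⁻]^2 = (3s)^3 · (2s)^2 = 108s^5 = 1.7×10⁻³³
s = 1.1×10⁻⁷ mol/L
[PO₄³⁻] = 2s = 2.2×10⁻⁷ mol/L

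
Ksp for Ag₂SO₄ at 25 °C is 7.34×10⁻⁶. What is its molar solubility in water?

1.22×10⁻² M

Ag₂SO₄(s) ⇌ 2 Ag⁺(aq) + SO₄²⁻(aq)
Call the molar solubility s, so that [Ag⁺] = 2s and [SO₄²⁻] = s.
Ksp = [Ag⁺]^2[SO₄²⁻] = (2s)^2 · s = 4s^3
4s^3 = 7.34×10⁻⁶  ⇒  s^3 = 1.84×10⁻⁶
Taking the 3rd root, s = 1.22×10⁻² mol L⁻¹.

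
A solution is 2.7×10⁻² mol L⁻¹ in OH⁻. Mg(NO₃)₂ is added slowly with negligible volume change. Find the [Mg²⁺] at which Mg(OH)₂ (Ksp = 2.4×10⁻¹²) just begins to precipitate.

3.3×10⁻⁹ M

Each salt precipitates once Q = Ksp for that salt.
Mg(OH)₂(s) ⇌ Mg²⁺(aq) + 2 OH⁻(aq)
Ksp = [Mg²⁺][OH⁻]^2 = [Mg²⁺](2.7×10⁻²)^2
[Mg²⁺] = 2.4×10⁻¹² / (2.7×10⁻²)^2 = 3.3×10⁻⁹
[Mg²⁺] = 3.3×10⁻⁹ mol L⁻¹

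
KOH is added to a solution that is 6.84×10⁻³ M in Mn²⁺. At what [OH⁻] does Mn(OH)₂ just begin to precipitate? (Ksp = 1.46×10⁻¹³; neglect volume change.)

A salt starts to precipitate once the ion product Q reaches its Ksp.
Mn(OH)₂(s) ⇌ Mn²⁺(aq) + 2 OH⁻(aq)
Ksp = [Mn²⁺][OH⁻]^2 = [OH⁻]^2(6.84×10⁻³)
[OH⁻]^2 = 1.46×10⁻¹³ / (6.84×10⁻³) = 2.13×10⁻¹¹
[OH⁻] = 4.62×10⁻⁶ M

4.62×10⁻⁶ M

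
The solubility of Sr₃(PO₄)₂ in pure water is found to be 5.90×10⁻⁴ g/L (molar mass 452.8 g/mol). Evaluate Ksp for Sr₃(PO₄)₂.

Ksp = 4.06×10⁻²⁸

Convert to molarity: s = 5.90×10⁻⁴ / 452.8 = 1.3030×10⁻⁶ mol/L
Sr₃(PO₄)₂(s) ⇌ 3 Sr²⁺(aq) + 2 PO₄³⁻(aq)
For each mole of Sr₃(PO₄)₂ that dissolves per liter, [Sr²⁺] = 3s and [PO₄³⁻] = 2s; let s denote this solubility.
Ksp = [Sr²⁺]^3[PO₄³⁻]^2 = (3s)^3 · (2s)^2 = 108s^5
Ksp = 108 × (1.3030×10⁻⁶)^5 = 4.06×10⁻²⁸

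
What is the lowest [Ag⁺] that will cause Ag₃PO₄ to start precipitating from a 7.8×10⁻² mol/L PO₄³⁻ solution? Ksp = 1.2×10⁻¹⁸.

2.5×10⁻⁶ M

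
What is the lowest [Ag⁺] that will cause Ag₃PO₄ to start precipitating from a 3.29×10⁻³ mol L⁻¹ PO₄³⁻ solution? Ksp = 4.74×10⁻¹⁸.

1.13×10⁻⁵ M

Each salt precipitates once Q = Ksp for that salt.
Ag₃PO₄(s) ⇌ 3 Ag⁺(aq) + PO₄³⁻(aq)
Ksp = [Ag⁺]^3[PO₄³⁻] = [Ag⁺]^3(3.29×10⁻³)
[Ag⁺]^3 = 4.74×10⁻¹⁸ / (3.29×10⁻³) = 1.44×10⁻¹⁵
[Ag⁺] = 1.13×10⁻⁵ mol L⁻¹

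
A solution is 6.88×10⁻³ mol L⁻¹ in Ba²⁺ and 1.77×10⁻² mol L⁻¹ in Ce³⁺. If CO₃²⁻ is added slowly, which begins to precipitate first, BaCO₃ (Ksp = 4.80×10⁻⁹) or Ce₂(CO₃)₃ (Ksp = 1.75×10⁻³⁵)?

Ce₂(CO₃)₃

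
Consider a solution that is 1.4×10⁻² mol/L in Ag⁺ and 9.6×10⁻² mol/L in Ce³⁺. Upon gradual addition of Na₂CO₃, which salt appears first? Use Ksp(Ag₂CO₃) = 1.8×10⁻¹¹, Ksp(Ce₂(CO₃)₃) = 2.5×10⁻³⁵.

Ce₂(CO₃)₃

Precipitation begins when Q = Ksp.
For Ag₂CO₃: [CO₃²⁻] = (Ksp/[Ag⁺]^2) = 9.2×10⁻⁸ mol/L
For Ce₂(CO₃)₃: [CO₃²⁻] = (Ksp/[Ce³⁺]^2)^(1/3) = 1.4×10⁻¹¹ mol/L
Since Ce₂(CO₃)₃ needs less CO₃²⁻ to reach saturation, it precipitates first.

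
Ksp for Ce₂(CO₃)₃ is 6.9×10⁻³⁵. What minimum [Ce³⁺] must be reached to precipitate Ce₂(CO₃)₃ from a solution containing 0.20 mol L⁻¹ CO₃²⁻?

Precipitation of each salt begins when its ion product equals Ksp.
Ce₂(CO₃)₃(s) ⇌ 2 Ce³⁺(aq) + 3 CO₃²⁻(aq)
Ksp = [Ce³⁺]^2[CO₃²⁻]^3 = [Ce³⁺]^2(0.20)^3
[Ce³⁺]^2 = 6.9×10⁻³⁵ / (0.20)^3 = 8.6×10⁻³³
[Ce³⁺] = 9.3×10⁻¹⁷ mol L⁻¹

9.3×10⁻¹⁷ M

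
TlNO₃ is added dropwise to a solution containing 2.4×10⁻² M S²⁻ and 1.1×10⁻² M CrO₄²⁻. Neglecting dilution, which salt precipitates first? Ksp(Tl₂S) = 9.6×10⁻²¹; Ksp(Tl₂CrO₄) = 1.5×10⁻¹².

Precipitation of each salt begins when its ion product equals Ksp.
For Tl₂S: [Tl⁺] = (Ksp/[S²⁻])^(1/2) = 6.3×10⁻¹⁰ M
For Tl₂CrO₄: [Tl⁺] = (Ksp/[CrO₄²⁻])^(1/2) = 1.2×10⁻⁵ M
The smaller threshold [Tl⁺] is reached first, so Tl₂S precipitates first.

Tl₂S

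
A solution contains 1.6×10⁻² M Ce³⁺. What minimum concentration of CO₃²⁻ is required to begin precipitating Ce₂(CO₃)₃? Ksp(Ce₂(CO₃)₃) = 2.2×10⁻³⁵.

4.4×10⁻¹¹ M

Precipitation of each salt begins when its ion product equals Ksp.
Ce₂(CO₃)₃(s) ⇌ 2 Ce³⁺(aq) + 3 CO₃²⁻(aq)
Ksp = [Ce³⁺]^2[CO₃²⁻]^3 = [CO₃²⁻]^3(1.6×10⁻²)^2
[CO₃²⁻]^3 = 2.2×10⁻³⁵ / (1.6×10⁻²)^2 = 8.6×10⁻³²
[CO₃²⁻] = 4.4×10⁻¹¹ M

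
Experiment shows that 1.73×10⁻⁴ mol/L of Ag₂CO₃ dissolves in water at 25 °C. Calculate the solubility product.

Ag₂CO₃(s) ⇌ 2 Ag⁺(aq) + CO₃²⁻(aq)
With molar solubility s: [Ag⁺] = 2s, [CO₃²⁻] = s.
Ksp = [Ag⁺]^2[CO₃²⁻] = (2s)^2 · s = 4s^3
Ksp = 4 × (1.73×10⁻⁴)^3 = 2.07×10⁻¹¹

Ksp = 2.07×10⁻¹¹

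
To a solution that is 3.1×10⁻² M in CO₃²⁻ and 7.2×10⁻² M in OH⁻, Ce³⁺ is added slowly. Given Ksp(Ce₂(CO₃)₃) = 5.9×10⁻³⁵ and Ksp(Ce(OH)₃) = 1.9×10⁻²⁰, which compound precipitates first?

Ce(OH)₃

A salt starts to precipitate once the ion product Q reaches its Ksp.
For Ce₂(CO₃)₃: [Ce³⁺] = (Ksp/[CO₃²⁻]^3)^(1/2) = 1.4×10⁻¹⁵ M
For Ce(OH)₃: [Ce³⁺] = (Ksp/[OH⁻]^3) = 5.1×10⁻¹⁷ M
The smaller threshold [Ce³⁺] is reached first, so Ce(OH)₃ precipitates first.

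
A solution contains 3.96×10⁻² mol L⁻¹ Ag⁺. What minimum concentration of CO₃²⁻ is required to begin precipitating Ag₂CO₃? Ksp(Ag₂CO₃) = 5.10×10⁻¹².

3.25×10⁻⁹ M

Precipitation begins when Q = Ksp.
Ag₂CO₃(s) ⇌ 2 Ag⁺(aq) + CO₃²⁻(aq)
Ksp = [Ag⁺]^2[CO₃²⁻] = [CO₃²⁻](3.96×10⁻²)^2
[CO₃²⁻] = 5.10×10⁻¹² / (3.96×10⁻²)^2 = 3.25×10⁻⁹
[CO₃²⁻] = 3.25×10⁻⁹ mol L⁻¹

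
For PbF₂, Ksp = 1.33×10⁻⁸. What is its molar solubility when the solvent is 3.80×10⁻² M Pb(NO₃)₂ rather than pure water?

PbF₂(s) ⇌ Pb²⁺(aq) + 2 F⁻(aq)
With Pb²⁺ already at 3.80×10⁻² M and s small, take [Pb²⁺] ≈ 3.80×10⁻² M and [F⁻] = 2s.
Ksp = [Pb²⁺][F⁻]^2 = (3.80×10⁻²)(2s)^2
(2s)^2 = 1.33×10⁻⁸ / (3.80×10⁻²) = 3.50×10⁻⁷
s = 2.96×10⁻⁴ M

2.96×10⁻⁴ M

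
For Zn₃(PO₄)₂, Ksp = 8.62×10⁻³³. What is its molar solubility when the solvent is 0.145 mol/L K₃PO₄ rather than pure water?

2.48×10⁻¹¹ M

Zn₃(PO₄)₂(s) ⇌ 3 Zn²⁺(aq) + 2 PO₄³⁻(aq)
With PO₄³⁻ already at 0.145 mol/L and s small, take [PO₄³⁻] ≈ 0.145 mol/L and [Zn²⁺] = 3s.
Ksp = [Zn²⁺]^3[PO₄³⁻]^2 = (3s)^3(0.145)^2
(3s)^3 = 8.62×10⁻³³ / (0.145)^2 = 4.10×10⁻³¹
s = 2.48×10⁻¹¹ mol/L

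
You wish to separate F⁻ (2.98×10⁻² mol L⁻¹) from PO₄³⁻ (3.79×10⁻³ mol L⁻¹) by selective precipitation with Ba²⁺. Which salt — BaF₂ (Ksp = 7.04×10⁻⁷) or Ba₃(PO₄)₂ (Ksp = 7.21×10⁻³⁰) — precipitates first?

Ba₃(PO₄)₂

Precipitation of each salt begins when its ion product equals Ksp.
For BaF₂: [Ba²⁺] = (Ksp/[F⁻]^2) = 7.93×10⁻⁴ mol L⁻¹
For Ba₃(PO₄)₂: [Ba²⁺] = (Ksp/[PO₄³⁻]^2)^(1/3) = 7.95×10⁻⁹ mol L⁻¹
Ba₃(PO₄)₂ requires the lower [Ba²⁺], so it precipitates first.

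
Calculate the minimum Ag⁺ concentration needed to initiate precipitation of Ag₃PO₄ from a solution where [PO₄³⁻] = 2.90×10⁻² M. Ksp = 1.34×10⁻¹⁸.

3.59×10⁻⁶ M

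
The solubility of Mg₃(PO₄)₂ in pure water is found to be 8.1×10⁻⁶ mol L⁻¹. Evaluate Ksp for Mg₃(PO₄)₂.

Mg₃(PO₄)₂(s) ⇌ 3 Mg²⁺(aq) + 2 PO₄³⁻(aq)
If s mol/L of Mg₃(PO₄)₂ dissolves, [Mg²⁺] = 3s and [PO₄³⁻] = 2s.
Ksp = [Mg²⁺]^3[PO₄³⁻]^2 = (3s)^3 · (2s)^2 = 108s^5
Ksp = 108 × (8.1×10⁻⁶)^5 = 3.8×10⁻²⁴

Ksp = 3.8×10⁻²⁴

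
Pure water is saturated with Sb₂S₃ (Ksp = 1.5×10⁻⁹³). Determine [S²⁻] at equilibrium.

3.2×10⁻¹⁹ M

Sb₂S₃(s) ⇌ 2 Sb³⁺(aq) + 3 S²⁻(aq)
If s mol/L of Sb₂S₃ dissolves, [Sb³⁺] = 2s and [S²⁻] = 3s.
Ksp = [Sb³⁺]^2[S²⁻]^3 = (2s)^2 · (3s)^3 = 108s^5 = 1.5×10⁻⁹³
s = 1.1×10⁻¹⁹ mol/L
[S²⁻] = 3s = 3.2×10⁻¹⁹ mol/L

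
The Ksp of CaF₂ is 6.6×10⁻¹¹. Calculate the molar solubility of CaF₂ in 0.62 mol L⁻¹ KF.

1.7×10⁻¹⁰ M

CaF₂(s) ⇌ Ca²⁺(aq) + 2 F⁻(aq)
The solution already contains F⁻ at 0.62 mol L⁻¹. Let s be the molar solubility of CaF₂.
[F⁻] ≈ 0.62 mol L⁻¹ (common ion dominates); [Ca²⁺] = s.
Ksp = [Ca²⁺][F⁻]^2 = s(0.62)^2
s = 6.6×10⁻¹¹ / (0.62)^2 = 1.7×10⁻¹⁰
s = 1.7×10⁻¹⁰ mol L⁻¹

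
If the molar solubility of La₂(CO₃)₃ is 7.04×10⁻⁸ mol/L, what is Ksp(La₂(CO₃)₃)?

La₂(CO₃)₃(s) ⇌ 2 La³⁺(aq) + 3 CO₃²⁻(aq)
If s mol/L of La₂(CO₃)₃ dissolves, [La³⁺] = 2s and [CO₃²⁻] = 3s.
Ksp = [La³⁺]^2[CO₃²⁻]^3 = (2s)^2 · (3s)^3 = 108s^5
Ksp = 108 × (7.04×10⁻⁸)^5 = 1.87×10⁻³⁴

Ksp = 1.87×10⁻³⁴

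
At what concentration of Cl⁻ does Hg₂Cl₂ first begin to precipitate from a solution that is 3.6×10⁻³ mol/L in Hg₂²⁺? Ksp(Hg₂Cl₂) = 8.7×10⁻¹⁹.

1.6×10⁻⁸ M

Precipitation begins when Q = Ksp.
Hg₂Cl₂(s) ⇌ Hg₂²⁺(aq) + 2 Cl⁻(aq)
Ksp = [Hg₂²⁺][Cl⁻]^2 = [Cl⁻]^2(3.6×10⁻³)
[Cl⁻]^2 = 8.7×10⁻¹⁹ / (3.6×10⁻³) = 2.4×10⁻¹⁶
[Cl⁻] = 1.6×10⁻⁸ mol/L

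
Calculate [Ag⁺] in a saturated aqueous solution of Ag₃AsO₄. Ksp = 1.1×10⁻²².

Ag₃AsO₄(s) ⇌ 3 Ag⁺(aq) + AsO₄³⁻(aq)
If s mol/L of Ag₃AsO₄ dissolves, [Ag⁺] = 3s and [AsO₄³⁻] = s.
Ksp = [Ag⁺]^3[AsO₄³⁻] = (3s)^3 · s = 27s^4 = 1.1×10⁻²²
s = 1.4×10⁻⁶ mol L⁻¹
[Ag⁺] = 3s = 4.3×10⁻⁶ mol L⁻¹

4.3×10⁻⁶ M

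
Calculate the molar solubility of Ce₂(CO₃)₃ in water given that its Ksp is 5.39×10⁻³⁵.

5.49×10⁻⁸ M

Ce₂(CO₃)₃(s) ⇌ 2 Ce³⁺(aq) + 3 CO₃²⁻(aq)
If s mol/L of Ce₂(CO₃)₃ dissolves, [Ce³⁺] = 2s and [CO₃²⁻] = 3s.
Ksp = [Ce³⁺]^2[CO₃²⁻]^3 = (2s)^2 · (3s)^3 = 108s^5
108s^5 = 5.39×10⁻³⁵  ⇒  s^5 = 4.99×10⁻³⁷
Taking the 5th root, s = 5.49×10⁻⁸ mol L⁻¹.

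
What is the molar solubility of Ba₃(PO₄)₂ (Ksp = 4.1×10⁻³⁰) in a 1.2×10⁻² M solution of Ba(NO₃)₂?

7.7×10⁻¹³ M

Ba₃(PO₄)₂(s) ⇌ 3 Ba²⁺(aq) + 2 PO₄³⁻(aq)
Let s be the solubility of Ba₃(PO₄)₂ here. The common ion gives [Ba²⁺] ≈ 1.2×10⁻² M, and [PO₄³⁻] = 2s.
Ksp = [Ba²⁺]^3[PO₄³⁻]^2 = (1.2×10⁻²)^3(2s)^2
(2s)^2 = 4.1×10⁻³⁰ / (1.2×10⁻²)^3 = 2.4×10⁻²⁴
s = 7.7×10⁻¹³ M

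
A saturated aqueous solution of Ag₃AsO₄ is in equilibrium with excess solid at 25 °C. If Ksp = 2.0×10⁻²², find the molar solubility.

Ag₃AsO₄(s) ⇌ 3 Ag⁺(aq) + AsO₄³⁻(aq)
Let s be the molar solubility. Then [Ag⁺] = 3s and [AsO₄³⁻] = s.
Ksp = [Ag⁺]^3[AsO₄³⁻] = (3s)^3 · s = 27s^4
27s^4 = 2.0×10⁻²²  ⇒  s^4 = 7.4×10⁻²⁴
s = 1.6×10⁻⁶ mol/L

1.6×10⁻⁶ M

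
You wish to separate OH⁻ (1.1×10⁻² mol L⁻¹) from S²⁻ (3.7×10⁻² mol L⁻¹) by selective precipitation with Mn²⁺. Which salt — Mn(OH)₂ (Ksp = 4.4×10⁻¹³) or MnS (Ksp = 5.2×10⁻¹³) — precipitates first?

Precipitation of each salt begins when its ion product equals Ksp.
For Mn(OH)₂: [Mn²⁺] = (Ksp/[OH⁻]^2) = 3.6×10⁻⁹ mol L⁻¹
For MnS: [Mn²⁺] = (Ksp/[S²⁻]) = 1.4×10⁻¹¹ mol L⁻¹
Since MnS needs less Mn²⁺ to reach saturation, it precipitates first.

MnS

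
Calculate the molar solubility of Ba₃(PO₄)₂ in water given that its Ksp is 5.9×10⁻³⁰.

Ba₃(PO₄)₂(s) ⇌ 3 Ba²⁺(aq) + 2 PO₄³⁻(aq)
Let s be the molar solubility. Then [Ba²⁺] = 3s and [PO₄³⁻] = 2s.
Ksp = [Ba²⁺]^3[PO₄³⁻]^2 = (3s)^3 · (2s)^2 = 108s^5
108s^5 = 5.9×10⁻³⁰  ⇒  s^5 = 5.5×10⁻³²
s = (5.5×10⁻³²)^(1/5) = 5.6×10⁻⁷ mol/L

5.6×10⁻⁷ M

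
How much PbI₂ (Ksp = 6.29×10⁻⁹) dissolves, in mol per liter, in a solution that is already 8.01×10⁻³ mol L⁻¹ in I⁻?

9.80×10⁻⁵ M

PbI₂(s) ⇌ Pb²⁺(aq) + 2 I⁻(aq)
The solution already contains I⁻ at 8.01×10⁻³ mol L⁻¹. Let s be the molar solubility of PbI₂.
[I⁻] ≈ 8.01×10⁻³ mol L⁻¹ (common ion dominates); [Pb²⁺] = s.
Ksp = [Pb²⁺][I⁻]^2 = s(8.01×10⁻³)^2
s = 6.29×10⁻⁹ / (8.01×10⁻³)^2 = 9.80×10⁻⁵
s = 9.80×10⁻⁵ mol L⁻¹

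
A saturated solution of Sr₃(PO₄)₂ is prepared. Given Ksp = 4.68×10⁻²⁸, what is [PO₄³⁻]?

Sr₃(PO₄)₂(s) ⇌ 3 Sr²⁺(aq) + 2 PO₄³⁻(aq)
For each mole of Sr₃(PO₄)₂ that dissolves per liter, [Sr²⁺] = 3s and [PO₄³⁻] = 2s; let s denote this solubility.
Ksp = [Sr²⁺]^3[PO₄³⁻]^2 = (3s)^3 · (2s)^2 = 108s^5 = 4.68×10⁻²⁸
s = 1.34×10⁻⁶ mol L⁻¹
[PO₄³⁻] = 2s = 2.68×10⁻⁶ mol L⁻¹

2.68×10⁻⁶ M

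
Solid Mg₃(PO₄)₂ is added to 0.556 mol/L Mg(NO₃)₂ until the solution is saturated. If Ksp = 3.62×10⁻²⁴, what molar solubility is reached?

2.29×10⁻¹² M

Mg₃(PO₄)₂(s) ⇌ 3 Mg²⁺(aq) + 2 PO₄³⁻(aq)
Mg²⁺ is already present at 0.556 mol/L. If s mol/L of Mg₃(PO₄)₂ dissolves, [PO₄³⁻] = 2s while [Mg²⁺] ≈ 0.556 mol/L.
Ksp = [Mg²⁺]^3[PO₄³⁻]^2 = (0.556)^3(2s)^2
(2s)^2 = 3.62×10⁻²⁴ / (0.556)^3 = 2.11×10⁻²³
s = 2.29×10⁻¹² mol/L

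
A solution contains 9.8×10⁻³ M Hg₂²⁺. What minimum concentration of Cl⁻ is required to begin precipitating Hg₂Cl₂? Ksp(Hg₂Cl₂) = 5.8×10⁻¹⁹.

7.7×10⁻⁹ M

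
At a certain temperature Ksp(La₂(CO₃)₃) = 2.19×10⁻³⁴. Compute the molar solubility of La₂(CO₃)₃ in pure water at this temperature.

7.27×10⁻⁸ M

La₂(CO₃)₃(s) ⇌ 2 La³⁺(aq) + 3 CO₃²⁻(aq)
Let s be the molar solubility. Then [La³⁺] = 2s and [CO₃²⁻] = 3s.
Ksp = [La³⁺]^2[CO₃²⁻]^3 = (2s)^2 · (3s)^3 = 108s^5
108s^5 = 2.19×10⁻³⁴  ⇒  s^5 = 2.03×10⁻³⁶
s = 7.27×10⁻⁸ mol/L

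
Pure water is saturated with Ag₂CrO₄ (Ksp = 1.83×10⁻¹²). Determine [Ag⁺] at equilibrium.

Ag₂CrO₄(s) ⇌ 2 Ag⁺(aq) + CrO₄²⁻(aq)
If s mol/L of Ag₂CrO₄ dissolves, [Ag⁺] = 2s and [CrO₄²⁻] = s.
Ksp = [Ag⁺]^2[CrO₄²⁻] = (2s)^2 · s = 4s^3 = 1.83×10⁻¹²
s = 7.71×10⁻⁵ mol/L
[Ag⁺] = 2s = 1.54×10⁻⁴ mol/L

1.54×10⁻⁴ M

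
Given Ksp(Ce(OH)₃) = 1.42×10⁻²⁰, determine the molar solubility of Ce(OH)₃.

4.79×10⁻⁶ M

Ce(OH)₃(s) ⇌ Ce³⁺(aq) + 3 OH⁻(aq)
Call the molar solubility s, so that [Ce³⁺] = s and [OH⁻] = 3s.
Ksp = [Ce³⁺][OH⁻]^3 = s · (3s)^3 = 27s^4
27s^4 = 1.42×10⁻²⁰  ⇒  s^4 = 5.26×10⁻²²
s = 4.79×10⁻⁶ mol L⁻¹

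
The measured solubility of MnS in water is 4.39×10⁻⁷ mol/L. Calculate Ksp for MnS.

MnS(s) ⇌ Mn²⁺(aq) + S²⁻(aq)
For each mole of MnS that dissolves per liter, [Mn²⁺] = s and [S²⁻] = s; let s denote this solubility.
Ksp = [Mn²⁺][S²⁻] = s · s = s^2
Ksp = (4.39×10⁻⁷)^2 = 1.93×10⁻¹³

Ksp = 1.93×10⁻¹³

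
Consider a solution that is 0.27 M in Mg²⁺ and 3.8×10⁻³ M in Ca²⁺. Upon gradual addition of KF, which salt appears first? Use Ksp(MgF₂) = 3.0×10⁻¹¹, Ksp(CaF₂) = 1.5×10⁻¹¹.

The threshold for precipitation is Q = Ksp.
For MgF₂: [F⁻] = (Ksp/[Mg²⁺])^(1/2) = 1.1×10⁻⁵ M
For CaF₂: [F⁻] = (Ksp/[Ca²⁺])^(1/2) = 6.3×10⁻⁵ M
Since MgF₂ needs less F⁻ to reach saturation, it precipitates first.

MgF₂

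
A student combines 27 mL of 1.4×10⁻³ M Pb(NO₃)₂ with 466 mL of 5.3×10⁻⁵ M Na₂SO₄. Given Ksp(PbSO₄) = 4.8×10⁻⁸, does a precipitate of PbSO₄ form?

No

Total volume after mixing = 27 + 466 = 493 mL.
[Pb²⁺] = (1.4×10⁻³)(27)/493 = 7.7×10⁻⁵ M
[SO₄²⁻] = (5.3×10⁻⁵)(466)/493 = 5.0×10⁻⁵ M
Q = [Pb²⁺][SO₄²⁻] = 3.8×10⁻⁹
Q = 3.8×10⁻⁹ < Ksp = 4.8×10⁻⁸, so the solution is unsaturated and no precipitate forms.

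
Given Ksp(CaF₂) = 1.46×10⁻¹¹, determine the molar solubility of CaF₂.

1.54×10⁻⁴ M

CaF₂(s) ⇌ Ca²⁺(aq) + 2 F⁻(aq)
Call the molar solubility s, so that [Ca²⁺] = s and [F⁻] = 2s.
Ksp = [Ca²⁺][F⁻]^2 = s · (2s)^2 = 4s^3
4s^3 = 1.46×10⁻¹¹  ⇒  s^3 = 3.65×10⁻¹²
s = 1.54×10⁻⁴ mol/L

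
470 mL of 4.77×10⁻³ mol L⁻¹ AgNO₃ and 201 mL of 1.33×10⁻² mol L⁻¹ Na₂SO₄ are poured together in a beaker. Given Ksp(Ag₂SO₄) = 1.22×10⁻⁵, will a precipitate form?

The combined volume is 671 mL.
[Ag⁺] = (4.77×10⁻³)(470)/671 = 3.34×10⁻³ mol L⁻¹
[SO₄²⁻] = (1.33×10⁻²)(201)/671 = 3.98×10⁻³ mol L⁻¹
Q = [Ag⁺]^2[SO₄²⁻] = 4.45×10⁻⁸
Q < Ksp (4.45×10⁻⁸ vs 1.22×10⁻⁵); the solution remains unsaturated and no precipitate forms.

No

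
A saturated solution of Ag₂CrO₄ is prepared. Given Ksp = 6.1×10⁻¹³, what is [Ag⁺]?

Ag₂CrO₄(s) ⇌ 2 Ag⁺(aq) + CrO₄²⁻(aq)
If s mol/L of Ag₂CrO₄ dissolves, [Ag⁺] = 2s and [CrO₄²⁻] = s.
Ksp = [Ag⁺]^2[CrO₄²⁻] = (2s)^2 · s = 4s^3 = 6.1×10⁻¹³
s = 5.3×10⁻⁵ mol/L
[Ag⁺] = 2s = 1.1×10⁻⁴ mol/L

1.1×10⁻⁴ M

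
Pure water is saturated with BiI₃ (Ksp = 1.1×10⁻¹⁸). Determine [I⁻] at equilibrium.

4.3×10⁻⁵ M

BiI₃(s) ⇌ Bi³⁺(aq) + 3 I⁻(aq)
If s mol/L of BiI₃ dissolves, [Bi³⁺] = s and [I⁻] = 3s.
Ksp = [Bi³⁺][I⁻]^3 = s · (3s)^3 = 27s^4 = 1.1×10⁻¹⁸
s = 1.4×10⁻⁵ M
[I⁻] = 3s = 4.3×10⁻⁵ M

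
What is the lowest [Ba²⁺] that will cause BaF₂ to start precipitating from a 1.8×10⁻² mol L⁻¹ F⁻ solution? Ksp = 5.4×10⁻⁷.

1.7×10⁻³ M

Each salt precipitates once Q = Ksp for that salt.
BaF₂(s) ⇌ Ba²⁺(aq) + 2 F⁻(aq)
Ksp = [Ba²⁺][F⁻]^2 = [Ba²⁺](1.8×10⁻²)^2
[Ba²⁺] = 5.4×10⁻⁷ / (1.8×10⁻²)^2 = 1.7×10⁻³
[Ba²⁺] = 1.7×10⁻³ mol L⁻¹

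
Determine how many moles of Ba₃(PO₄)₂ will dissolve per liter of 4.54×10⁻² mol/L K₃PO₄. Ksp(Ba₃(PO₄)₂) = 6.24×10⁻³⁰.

Ba₃(PO₄)₂(s) ⇌ 3 Ba²⁺(aq) + 2 PO₄³⁻(aq)
PO₄³⁻ is already present at 4.54×10⁻² mol/L. If s mol/L of Ba₃(PO₄)₂ dissolves, [Ba²⁺] = 3s while [PO₄³⁻] ≈ 4.54×10⁻² mol/L.
Ksp = [Ba²⁺]^3[PO₄³⁻]^2 = (3s)^3(4.54×10⁻²)^2
(3s)^3 = 6.24×10⁻³⁰ / (4.54×10⁻²)^2 = 3.03×10⁻²⁷
s = 4.82×10⁻¹⁰ mol/L

4.82×10⁻¹⁰ M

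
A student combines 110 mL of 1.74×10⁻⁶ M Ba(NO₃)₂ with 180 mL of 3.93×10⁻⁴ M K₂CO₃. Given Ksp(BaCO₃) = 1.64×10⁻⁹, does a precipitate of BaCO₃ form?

No

The combined volume is 290 mL.
[Ba²⁺] = (1.74×10⁻⁶)(110)/290 = 6.60×10⁻⁷ M
[CO₃²⁻] = (3.93×10⁻⁴)(180)/290 = 2.44×10⁻⁴ M
Q = [Ba²⁺][CO₃²⁻] = 1.61×10⁻¹⁰
Q = 1.61×10⁻¹⁰ < Ksp = 1.64×10⁻⁹, so the solution is unsaturated and no precipitate forms.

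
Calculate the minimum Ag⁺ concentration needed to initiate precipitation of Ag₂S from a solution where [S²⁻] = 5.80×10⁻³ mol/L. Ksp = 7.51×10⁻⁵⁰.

3.60×10⁻²⁴ M

Precipitation begins when Q = Ksp.
Ag₂S(s) ⇌ 2 Ag⁺(aq) + S²⁻(aq)
Ksp = [Ag⁺]^2[S²⁻] = [Ag⁺]^2(5.80×10⁻³)
[Ag⁺]^2 = 7.51×10⁻⁵⁰ / (5.80×10⁻³) = 1.29×10⁻⁴⁷
[Ag⁺] = 3.60×10⁻²⁴ mol/L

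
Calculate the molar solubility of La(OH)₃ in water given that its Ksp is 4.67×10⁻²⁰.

La(OH)₃(s) ⇌ La³⁺(aq) + 3 OH⁻(aq)
For each mole of La(OH)₃ that dissolves per liter, [La³⁺] = s and [OH⁻] = 3s; let s denote this solubility.
Ksp = [La³⁺][OH⁻]^3 = s · (3s)^3 = 27s^4
27s^4 = 4.67×10⁻²⁰  ⇒  s^4 = 1.73×10⁻²¹
s = 6.45×10⁻⁶ M

6.45×10⁻⁶ M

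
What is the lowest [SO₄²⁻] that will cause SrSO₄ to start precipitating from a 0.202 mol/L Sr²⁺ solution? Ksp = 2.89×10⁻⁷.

1.43×10⁻⁶ M

The threshold for precipitation is Q = Ksp.
SrSO₄(s) ⇌ Sr²⁺(aq) + SO₄²⁻(aq)
Ksp = [Sr²⁺][SO₄²⁻] = [SO₄²⁻](0.202)
[SO₄²⁻] = 2.89×10⁻⁷ / (0.202) = 1.43×10⁻⁶
[SO₄²⁻] = 1.43×10⁻⁶ mol/L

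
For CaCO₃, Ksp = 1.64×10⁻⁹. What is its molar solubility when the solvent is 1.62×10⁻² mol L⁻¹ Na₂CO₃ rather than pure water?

1.01×10⁻⁷ M

CaCO₃(s) ⇌ Ca²⁺(aq) + CO₃²⁻(aq)
With CO₃²⁻ already at 1.62×10⁻² mol L⁻¹ and s small, take [CO₃²⁻] ≈ 1.62×10⁻² mol L⁻¹ and [Ca²⁺] = s.
Ksp = [Ca²⁺][CO₃²⁻] = s(1.62×10⁻²)
s = 1.64×10⁻⁹ / (1.62×10⁻²) = 1.01×10⁻⁷
s = 1.01×10⁻⁷ mol L⁻¹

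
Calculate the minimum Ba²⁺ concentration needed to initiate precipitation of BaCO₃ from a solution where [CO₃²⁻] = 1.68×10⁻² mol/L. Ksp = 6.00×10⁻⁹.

The threshold for precipitation is Q = Ksp.
BaCO₃(s) ⇌ Ba²⁺(aq) + CO₃²⁻(aq)
Ksp = [Ba²⁺][CO₃²⁻] = [Ba²⁺](1.68×10⁻²)
[Ba²⁺] = 6.00×10⁻⁹ / (1.68×10⁻²) = 3.57×10⁻⁷
[Ba²⁺] = 3.57×10⁻⁷ mol/L

3.57×10⁻⁷ M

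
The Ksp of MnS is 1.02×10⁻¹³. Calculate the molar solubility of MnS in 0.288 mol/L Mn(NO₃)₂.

3.54×10⁻¹³ M

MnS(s) ⇌ Mn²⁺(aq) + S²⁻(aq)
The solution already contains Mn²⁺ at 0.288 mol/L. Let s be the molar solubility of MnS.
[Mn²⁺] ≈ 0.288 mol/L (common ion dominates); [S²⁻] = s.
Ksp = [Mn²⁺][S²⁻] = (0.288)s
s = 1.02×10⁻¹³ / (0.288) = 3.54×10⁻¹³
s = 3.54×10⁻¹³ mol/L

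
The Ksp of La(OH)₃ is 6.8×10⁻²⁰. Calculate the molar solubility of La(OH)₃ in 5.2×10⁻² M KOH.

4.8×10⁻¹⁶ M

La(OH)₃(s) ⇌ La³⁺(aq) + 3 OH⁻(aq)
OH⁻ is already present at 5.2×10⁻² M. If s mol/L of La(OH)₃ dissolves, [La³⁺] = s while [OH⁻] ≈ 5.2×10⁻² M.
Ksp = [La³⁺][OH⁻]^3 = s(5.2×10⁻²)^3
s = 6.8×10⁻²⁰ / (5.2×10⁻²)^3 = 4.8×10⁻¹⁶
s = 4.8×10⁻¹⁶ M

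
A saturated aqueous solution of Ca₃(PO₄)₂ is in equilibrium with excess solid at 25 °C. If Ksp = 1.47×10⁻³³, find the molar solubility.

1.06×10⁻⁷ M

Ca₃(PO₄)₂(s) ⇌ 3 Ca²⁺(aq) + 2 PO₄³⁻(aq)
Let s be the molar solubility. Then [Ca²⁺] = 3s and [PO₄³⁻] = 2s.
Ksp = [Ca²⁺]^3[PO₄³⁻]^2 = (3s)^3 · (2s)^2 = 108s^5
108s^5 = 1.47×10⁻³³  ⇒  s^5 = 1.36×10⁻³⁵
s = 1.06×10⁻⁷ mol L⁻¹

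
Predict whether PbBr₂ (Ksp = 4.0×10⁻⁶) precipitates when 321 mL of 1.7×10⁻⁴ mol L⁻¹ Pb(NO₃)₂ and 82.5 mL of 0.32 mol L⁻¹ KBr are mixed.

Total volume after mixing = 321 + 82.5 = 403.5 mL.
[Pb²⁺] = (1.7×10⁻⁴)(321)/403.5 = 1.4×10⁻⁴ mol L⁻¹
[Br⁻] = (0.32)(82.5)/403.5 = 6.5×10⁻² mol L⁻¹
Q = [Pb²⁺][Br⁻]^2 = 5.8×10⁻⁷
Q < Ksp (5.8×10⁻⁷ vs 4.0×10⁻⁶); the solution remains unsaturated and no precipitate forms.

No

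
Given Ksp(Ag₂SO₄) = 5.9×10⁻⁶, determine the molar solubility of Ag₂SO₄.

1.1×10⁻² M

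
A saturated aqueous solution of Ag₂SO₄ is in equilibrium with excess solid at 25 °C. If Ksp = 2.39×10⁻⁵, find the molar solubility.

1.81×10⁻² M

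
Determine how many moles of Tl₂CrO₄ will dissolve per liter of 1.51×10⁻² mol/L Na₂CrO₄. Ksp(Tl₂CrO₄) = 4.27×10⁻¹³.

Tl₂CrO₄(s) ⇌ 2 Tl⁺(aq) + CrO₄²⁻(aq)
Let s be the solubility of Tl₂CrO₄ here. The common ion gives [CrO₄²⁻] ≈ 1.51×10⁻² mol/L, and [Tl⁺] = 2s.
Ksp = [Tl⁺]^2[CrO₄²⁻] = (2s)^2(1.51×10⁻²)
(2s)^2 = 4.27×10⁻¹³ / (1.51×10⁻²) = 2.83×10⁻¹¹
s = 2.66×10⁻⁶ mol/L

2.66×10⁻⁶ M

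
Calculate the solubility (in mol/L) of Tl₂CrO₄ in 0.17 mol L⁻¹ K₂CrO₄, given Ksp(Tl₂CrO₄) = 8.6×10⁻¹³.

1.1×10⁻⁶ M

Tl₂CrO₄(s) ⇌ 2 Tl⁺(aq) + CrO₄²⁻(aq)
Let s be the solubility of Tl₂CrO₄ here. The common ion gives [CrO₄²⁻] ≈ 0.17 mol L⁻¹, and [Tl⁺] = 2s.
Ksp = [Tl⁺]^2[CrO₄²⁻] = (2s)^2(0.17)
(2s)^2 = 8.6×10⁻¹³ / (0.17) = 5.1×10⁻¹²
s = 1.1×10⁻⁶ mol L⁻¹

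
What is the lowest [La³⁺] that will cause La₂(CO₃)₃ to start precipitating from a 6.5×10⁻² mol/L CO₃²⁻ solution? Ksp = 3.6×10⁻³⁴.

1.1×10⁻¹⁵ M

Precipitation of each salt begins when its ion product equals Ksp.
La₂(CO₃)₃(s) ⇌ 2 La³⁺(aq) + 3 CO₃²⁻(aq)
Ksp = [La³⁺]^2[CO₃²⁻]^3 = [La³⁺]^2(6.5×10⁻²)^3
[La³⁺]^2 = 3.6×10⁻³⁴ / (6.5×10⁻²)^3 = 1.3×10⁻³⁰
[La³⁺] = 1.1×10⁻¹⁵ mol/L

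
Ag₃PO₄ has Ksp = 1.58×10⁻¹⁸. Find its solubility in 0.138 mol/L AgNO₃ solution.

6.01×10⁻¹⁶ M

Ag₃PO₄(s) ⇌ 3 Ag⁺(aq) + PO₄³⁻(aq)
The solution already contains Ag⁺ at 0.138 mol/L. Let s be the molar solubility of Ag₃PO₄.
[Ag⁺] ≈ 0.138 mol/L (common ion dominates); [PO₄³⁻] = s.
Ksp = [Ag⁺]^3[PO₄³⁻] = (0.138)^3s
s = 1.58×10⁻¹⁸ / (0.138)^3 = 6.01×10⁻¹⁶
s = 6.01×10⁻¹⁶ mol/L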